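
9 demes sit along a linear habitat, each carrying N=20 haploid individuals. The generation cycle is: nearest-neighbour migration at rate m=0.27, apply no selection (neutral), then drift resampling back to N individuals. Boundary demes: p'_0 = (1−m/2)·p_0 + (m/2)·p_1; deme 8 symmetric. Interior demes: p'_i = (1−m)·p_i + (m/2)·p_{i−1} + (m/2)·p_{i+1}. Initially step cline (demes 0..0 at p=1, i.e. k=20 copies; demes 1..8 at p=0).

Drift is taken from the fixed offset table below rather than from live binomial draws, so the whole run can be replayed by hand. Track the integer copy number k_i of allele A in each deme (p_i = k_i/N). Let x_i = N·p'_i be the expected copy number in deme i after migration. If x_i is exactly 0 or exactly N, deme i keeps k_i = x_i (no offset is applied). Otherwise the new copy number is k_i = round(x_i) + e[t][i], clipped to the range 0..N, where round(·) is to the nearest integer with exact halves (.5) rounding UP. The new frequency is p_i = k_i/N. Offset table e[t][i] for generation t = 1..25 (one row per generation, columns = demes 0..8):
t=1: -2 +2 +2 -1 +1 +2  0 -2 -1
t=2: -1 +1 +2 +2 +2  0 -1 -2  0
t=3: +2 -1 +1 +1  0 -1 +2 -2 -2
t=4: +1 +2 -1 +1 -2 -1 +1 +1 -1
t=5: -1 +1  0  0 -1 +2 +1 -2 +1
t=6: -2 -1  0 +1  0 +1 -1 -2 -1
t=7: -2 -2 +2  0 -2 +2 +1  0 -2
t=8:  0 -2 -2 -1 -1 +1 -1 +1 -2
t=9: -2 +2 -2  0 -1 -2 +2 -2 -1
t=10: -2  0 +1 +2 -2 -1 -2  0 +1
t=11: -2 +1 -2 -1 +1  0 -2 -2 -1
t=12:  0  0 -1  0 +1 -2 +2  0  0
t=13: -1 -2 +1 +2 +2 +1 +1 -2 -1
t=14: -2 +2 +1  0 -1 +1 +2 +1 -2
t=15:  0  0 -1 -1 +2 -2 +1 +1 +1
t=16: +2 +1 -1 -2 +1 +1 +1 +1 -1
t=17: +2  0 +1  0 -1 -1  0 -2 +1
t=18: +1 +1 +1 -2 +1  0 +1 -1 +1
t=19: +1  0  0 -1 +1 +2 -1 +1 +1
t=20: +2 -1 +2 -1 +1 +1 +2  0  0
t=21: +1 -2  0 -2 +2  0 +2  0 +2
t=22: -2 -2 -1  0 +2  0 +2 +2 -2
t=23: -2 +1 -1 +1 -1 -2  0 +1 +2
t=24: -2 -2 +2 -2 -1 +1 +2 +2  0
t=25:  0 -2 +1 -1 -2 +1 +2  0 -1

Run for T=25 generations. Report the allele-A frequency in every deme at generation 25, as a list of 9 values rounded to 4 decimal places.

[0.0500, 0.0000, 0.2000, 0.0500, 0.1000, 0.3000, 0.5000, 0.4000, 0.2000]

t=0: k=[20 0 0 0 0 0 0 0 0]
t=1: x=[17.3000 2.7000 0.0000 0.0000 0.0000 0.0000 0.0000 0.0000 0.0000] k=[15 5 0 0 0 0 0 0 0]
t=2: x=[13.6500 5.6750 0.6750 0.0000 0.0000 0.0000 0.0000 0.0000 0.0000] k=[13 7 3 0 0 0 0 0 0]
t=3: x=[12.1900 7.2700 3.1350 0.4050 0.0000 0.0000 0.0000 0.0000 0.0000] k=[14 6 4 1 0 0 0 0 0]
t=4: x=[12.9200 6.8100 3.8650 1.2700 0.1350 0.0000 0.0000 0.0000 0.0000] k=[14 9 3 2 0 0 0 0 0]
t=5: x=[13.3250 8.8650 3.6750 1.8650 0.2700 0.0000 0.0000 0.0000 0.0000] k=[12 10 4 2 0 0 0 0 0]
t=6: x=[11.7300 9.4600 4.5400 2.0000 0.2700 0.0000 0.0000 0.0000 0.0000] k=[10 8 5 3 0 0 0 0 0]
t=7: x=[9.7300 7.8650 5.1350 2.8650 0.4050 0.0000 0.0000 0.0000 0.0000] k=[8 6 7 3 0 0 0 0 0]
t=8: x=[7.7300 6.4050 6.3250 3.1350 0.4050 0.0000 0.0000 0.0000 0.0000] k=[8 4 4 2 0 0 0 0 0]
t=9: x=[7.4600 4.5400 3.7300 2.0000 0.2700 0.0000 0.0000 0.0000 0.0000] k=[5 7 2 2 0 0 0 0 0]
t=10: x=[5.2700 6.0550 2.6750 1.7300 0.2700 0.0000 0.0000 0.0000 0.0000] k=[3 6 4 4 0 0 0 0 0]
t=11: x=[3.4050 5.3250 4.2700 3.4600 0.5400 0.0000 0.0000 0.0000 0.0000] k=[1 6 2 2 2 0 0 0 0]
t=12: x=[1.6750 4.7850 2.5400 2.0000 1.7300 0.2700 0.0000 0.0000 0.0000] k=[2 5 2 2 3 0 0 0 0]
t=13: x=[2.4050 4.1900 2.4050 2.1350 2.4600 0.4050 0.0000 0.0000 0.0000] k=[1 2 3 4 4 1 0 0 0]
t=14: x=[1.1350 2.0000 3.0000 3.8650 3.5950 1.2700 0.1350 0.0000 0.0000] k=[0 4 4 4 3 2 2 0 0]
t=15: x=[0.5400 3.4600 4.0000 3.8650 3.0000 2.1350 1.7300 0.2700 0.0000] k=[1 3 3 3 5 0 3 1 0]
t=16: x=[1.2700 2.7300 3.0000 3.2700 4.0550 1.0800 2.3250 1.1350 0.1350] k=[3 4 2 1 5 2 3 2 0]
t=17: x=[3.1350 3.5950 2.1350 1.6750 4.0550 2.5400 2.7300 1.8650 0.2700] k=[5 4 3 2 3 2 3 0 1]
t=18: x=[4.8650 4.0000 3.0000 2.2700 2.7300 2.2700 2.4600 0.5400 0.8650] k=[6 5 4 0 4 2 3 0 2]
t=19: x=[5.8650 5.0000 3.5950 1.0800 3.1900 2.4050 2.4600 0.6750 1.7300] k=[7 5 4 0 4 4 1 2 3]
t=20: x=[6.7300 5.1350 3.5950 1.0800 3.4600 3.5950 1.5400 2.0000 2.8650] k=[9 4 6 0 4 5 4 2 3]
t=21: x=[8.3250 4.9450 4.9200 1.3500 3.5950 4.7300 3.8650 2.4050 2.8650] k=[9 3 5 0 6 5 6 2 5]
t=22: x=[8.1900 4.0800 4.0550 1.4850 5.0550 5.2700 5.3250 2.9450 4.5950] k=[6 2 3 1 7 5 7 5 3]
t=23: x=[5.4600 2.6750 2.5950 2.0800 5.9200 5.5400 6.4600 5.0000 3.2700] k=[3 4 2 3 5 4 6 6 5]
t=24: x=[3.1350 3.5950 2.4050 3.1350 4.5950 4.4050 5.7300 5.8650 5.1350] k=[1 2 4 1 4 5 8 8 5]
t=25: x=[1.1350 2.1350 3.3250 1.8100 3.7300 5.2700 7.5950 7.5950 5.4050] k=[1 0 4 1 2 6 10 8 4]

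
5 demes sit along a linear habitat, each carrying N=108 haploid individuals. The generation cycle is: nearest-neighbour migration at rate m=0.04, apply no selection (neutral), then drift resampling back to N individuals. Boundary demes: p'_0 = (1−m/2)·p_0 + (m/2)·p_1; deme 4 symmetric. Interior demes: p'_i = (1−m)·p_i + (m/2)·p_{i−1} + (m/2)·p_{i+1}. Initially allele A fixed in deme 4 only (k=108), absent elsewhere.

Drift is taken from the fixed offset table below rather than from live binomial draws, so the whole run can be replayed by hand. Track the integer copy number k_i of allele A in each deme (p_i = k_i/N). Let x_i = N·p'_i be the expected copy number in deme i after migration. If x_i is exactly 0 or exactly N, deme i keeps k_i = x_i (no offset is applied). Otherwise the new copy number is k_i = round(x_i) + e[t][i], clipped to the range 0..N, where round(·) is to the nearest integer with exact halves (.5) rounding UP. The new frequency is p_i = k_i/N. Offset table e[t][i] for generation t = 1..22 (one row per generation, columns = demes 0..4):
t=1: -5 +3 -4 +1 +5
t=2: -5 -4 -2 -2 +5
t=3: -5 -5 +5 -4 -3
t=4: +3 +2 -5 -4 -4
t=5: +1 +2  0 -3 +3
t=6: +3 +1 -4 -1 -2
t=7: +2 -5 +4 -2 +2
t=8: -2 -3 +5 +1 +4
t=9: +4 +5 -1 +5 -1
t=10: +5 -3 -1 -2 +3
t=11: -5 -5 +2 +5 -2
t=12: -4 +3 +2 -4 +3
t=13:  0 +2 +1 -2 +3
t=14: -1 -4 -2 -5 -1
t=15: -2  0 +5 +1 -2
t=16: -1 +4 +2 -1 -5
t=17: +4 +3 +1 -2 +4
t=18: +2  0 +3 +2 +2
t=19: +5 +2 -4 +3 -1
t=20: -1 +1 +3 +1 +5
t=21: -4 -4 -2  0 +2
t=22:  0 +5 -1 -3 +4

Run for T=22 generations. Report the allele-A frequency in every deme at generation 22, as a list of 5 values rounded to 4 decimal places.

t=0: k=[0 0 0 0 108]
t=1: x=[0.0000 0.0000 0.0000 2.1600 105.8400] k=[0 0 0 3 108]
t=2: x=[0.0000 0.0000 0.0600 5.0400 105.9000] k=[0 0 0 3 108]
t=3: x=[0.0000 0.0000 0.0600 5.0400 105.9000] k=[0 0 5 1 103]
t=4: x=[0.0000 0.1000 4.8200 3.1200 100.9600] k=[0 2 0 0 97]
t=5: x=[0.0400 1.9200 0.0400 1.9400 95.0600] k=[1 4 0 0 98]
t=6: x=[1.0600 3.8600 0.0800 1.9600 96.0400] k=[4 5 0 1 94]
t=7: x=[4.0200 4.8800 0.1200 2.8400 92.1400] k=[6 0 4 1 94]
t=8: x=[5.8800 0.2000 3.8600 2.9200 92.1400] k=[4 0 9 4 96]
t=9: x=[3.9200 0.2600 8.7200 5.9400 94.1600] k=[8 5 8 11 93]
t=10: x=[7.9400 5.1200 8.0000 12.5800 91.3600] k=[13 2 7 11 94]
t=11: x=[12.7800 2.3200 6.9800 12.5800 92.3400] k=[8 0 9 18 90]
t=12: x=[7.8400 0.3400 9.0000 19.2600 88.5600] k=[4 3 11 15 92]
t=13: x=[3.9800 3.1800 10.9200 16.4600 90.4600] k=[4 5 12 14 93]
t=14: x=[4.0200 5.1200 11.9000 15.5400 91.4200] k=[3 1 10 11 90]
t=15: x=[2.9600 1.2200 9.8400 12.5600 88.4200] k=[1 1 15 14 86]
t=16: x=[1.0000 1.2800 14.7000 15.4600 84.5600] k=[0 5 17 14 80]
t=17: x=[0.1000 5.1400 16.7000 15.3800 78.6800] k=[4 8 18 13 83]
t=18: x=[4.0800 8.1200 17.7000 14.5000 81.6000] k=[6 8 21 17 84]
t=19: x=[6.0400 8.2200 20.6600 18.4200 82.6600] k=[11 10 17 21 82]
t=20: x=[10.9800 10.1600 16.9400 22.1400 80.7800] k=[10 11 20 23 86]
t=21: x=[10.0200 11.1600 19.8800 24.2000 84.7400] k=[6 7 18 24 87]
t=22: x=[6.0200 7.2000 17.9000 25.1400 85.7400] k=[6 12 17 22 90]

[0.0556, 0.1111, 0.1574, 0.2037, 0.8333]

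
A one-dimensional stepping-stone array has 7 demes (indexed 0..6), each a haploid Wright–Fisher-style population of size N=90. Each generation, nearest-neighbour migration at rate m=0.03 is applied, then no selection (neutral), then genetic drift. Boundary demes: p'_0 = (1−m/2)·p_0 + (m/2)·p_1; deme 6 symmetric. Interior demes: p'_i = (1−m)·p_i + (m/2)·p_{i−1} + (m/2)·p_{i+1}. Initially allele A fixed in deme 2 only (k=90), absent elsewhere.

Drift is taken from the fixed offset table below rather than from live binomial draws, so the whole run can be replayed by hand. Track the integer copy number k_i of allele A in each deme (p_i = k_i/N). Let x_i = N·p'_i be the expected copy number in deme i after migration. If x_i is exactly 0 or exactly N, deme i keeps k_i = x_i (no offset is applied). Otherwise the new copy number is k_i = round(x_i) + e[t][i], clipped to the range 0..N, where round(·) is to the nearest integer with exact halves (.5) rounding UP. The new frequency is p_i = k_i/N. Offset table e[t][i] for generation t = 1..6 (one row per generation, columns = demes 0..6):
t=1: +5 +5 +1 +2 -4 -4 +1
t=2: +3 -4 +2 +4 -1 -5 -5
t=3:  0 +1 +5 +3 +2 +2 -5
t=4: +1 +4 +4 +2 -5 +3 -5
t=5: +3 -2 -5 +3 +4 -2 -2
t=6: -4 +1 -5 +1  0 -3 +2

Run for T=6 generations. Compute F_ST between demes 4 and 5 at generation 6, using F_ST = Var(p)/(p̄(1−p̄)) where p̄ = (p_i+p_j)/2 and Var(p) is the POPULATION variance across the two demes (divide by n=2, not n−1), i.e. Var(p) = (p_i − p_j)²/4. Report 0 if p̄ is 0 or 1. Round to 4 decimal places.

0.0227

t=0: k=[0 0 90 0 0 0 0]
t=1: x=[0.0000 1.3500 87.3000 1.3500 0.0000 0.0000 0.0000] k=[0 6 88 3 0 0 0]
t=2: x=[0.0900 7.1400 85.4950 4.2300 0.0450 0.0000 0.0000] k=[3 3 87 8 0 0 0]
t=3: x=[3.0000 4.2600 84.5550 9.0650 0.1200 0.0000 0.0000] k=[3 5 90 12 2 0 0]
t=4: x=[3.0300 6.2450 87.5550 13.0200 2.1200 0.0300 0.0000] k=[4 10 90 15 0 3 0]
t=5: x=[4.0900 11.1100 87.6750 15.9000 0.2700 2.9100 0.0450] k=[7 9 83 19 4 1 0]
t=6: x=[7.0300 10.0800 80.9300 19.7350 4.1800 1.0300 0.0150] k=[3 11 76 21 4 0 2]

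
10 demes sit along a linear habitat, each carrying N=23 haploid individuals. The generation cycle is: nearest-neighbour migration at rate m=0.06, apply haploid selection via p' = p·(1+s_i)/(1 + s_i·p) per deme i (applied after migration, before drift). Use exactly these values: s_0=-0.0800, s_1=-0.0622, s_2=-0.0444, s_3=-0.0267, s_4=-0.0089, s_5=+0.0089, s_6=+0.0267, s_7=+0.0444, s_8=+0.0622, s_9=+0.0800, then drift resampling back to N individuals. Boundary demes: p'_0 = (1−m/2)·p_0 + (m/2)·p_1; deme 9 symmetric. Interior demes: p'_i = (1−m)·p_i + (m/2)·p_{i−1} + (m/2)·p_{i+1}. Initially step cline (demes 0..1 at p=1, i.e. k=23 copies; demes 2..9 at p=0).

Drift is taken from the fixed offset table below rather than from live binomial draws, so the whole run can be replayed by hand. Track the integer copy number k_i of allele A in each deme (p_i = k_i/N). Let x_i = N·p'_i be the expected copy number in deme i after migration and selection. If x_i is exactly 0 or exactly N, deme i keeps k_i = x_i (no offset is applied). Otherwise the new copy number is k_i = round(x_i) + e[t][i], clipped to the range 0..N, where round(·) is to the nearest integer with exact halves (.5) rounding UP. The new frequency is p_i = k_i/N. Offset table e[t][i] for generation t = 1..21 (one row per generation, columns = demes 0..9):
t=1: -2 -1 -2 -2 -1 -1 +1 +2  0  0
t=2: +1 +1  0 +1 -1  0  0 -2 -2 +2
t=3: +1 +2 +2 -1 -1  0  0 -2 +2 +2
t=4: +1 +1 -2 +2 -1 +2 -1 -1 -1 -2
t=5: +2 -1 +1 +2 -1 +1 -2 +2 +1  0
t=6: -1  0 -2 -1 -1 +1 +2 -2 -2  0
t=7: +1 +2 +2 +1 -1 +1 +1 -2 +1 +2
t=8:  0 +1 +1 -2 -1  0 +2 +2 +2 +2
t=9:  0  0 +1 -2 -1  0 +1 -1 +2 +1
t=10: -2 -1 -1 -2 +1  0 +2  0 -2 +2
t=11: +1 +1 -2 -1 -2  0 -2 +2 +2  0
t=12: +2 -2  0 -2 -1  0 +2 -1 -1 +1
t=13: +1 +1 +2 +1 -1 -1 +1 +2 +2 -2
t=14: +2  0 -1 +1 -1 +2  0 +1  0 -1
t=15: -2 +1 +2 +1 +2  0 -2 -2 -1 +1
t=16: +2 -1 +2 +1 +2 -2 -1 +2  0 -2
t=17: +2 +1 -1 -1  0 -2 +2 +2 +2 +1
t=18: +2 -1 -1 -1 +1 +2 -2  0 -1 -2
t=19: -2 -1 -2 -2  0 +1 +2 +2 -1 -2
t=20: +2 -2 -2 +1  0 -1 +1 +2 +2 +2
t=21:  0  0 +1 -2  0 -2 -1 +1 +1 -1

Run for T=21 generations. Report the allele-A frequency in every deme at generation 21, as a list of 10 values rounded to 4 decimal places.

[1.0000, 0.5217, 0.1304, 0.0000, 0.2174, 0.0000, 0.0870, 0.1304, 0.0435, 0.0000]

t=0: k=[23 23 0 0 0 0 0 0 0 0]
t=1: x=[23.0000 22.2657 0.6602 0.0000 0.0000 0.0000 0.0000 0.0000 0.0000 0.0000] k=[23 21 0 0 0 0 0 0 0 0]
t=2: x=[22.9348 20.2797 0.6028 0.0000 0.0000 0.0000 0.0000 0.0000 0.0000 0.0000] k=[23 21 1 0 0 0 0 0 0 0]
t=3: x=[22.9348 20.3112 1.5049 0.0292 0.0000 0.0000 0.0000 0.0000 0.0000 0.0000] k=[23 22 4 0 0 0 0 0 0 0]
t=4: x=[22.9674 21.3968 4.2601 0.1168 0.0000 0.0000 0.0000 0.0000 0.0000 0.0000] k=[23 22 2 2 0 0 0 0 0 0]
t=5: x=[22.9674 21.3334 2.4971 1.8925 0.0595 0.0000 0.0000 0.0000 0.0000 0.0000] k=[23 20 3 4 0 0 0 0 0 0]
t=6: x=[22.9022 19.3888 3.4061 3.7640 0.1189 0.0000 0.0000 0.0000 0.0000 0.0000] k=[22 19 1 3 0 0 0 0 0 0]
t=7: x=[21.8201 18.3150 1.5337 2.7831 0.0892 0.0000 0.0000 0.0000 0.0000 0.0000] k=[23 20 4 4 0 0 0 0 0 0]
t=8: x=[22.9022 19.4202 4.3184 3.7935 0.1189 0.0000 0.0000 0.0000 0.0000 0.0000] k=[23 20 5 2 0 0 0 0 0 0]
t=9: x=[22.9022 19.4515 5.1756 1.9805 0.0595 0.0000 0.0000 0.0000 0.0000 0.0000] k=[23 19 6 0 0 0 0 0 0 0]
t=10: x=[22.8696 18.5022 6.0063 0.1752 0.0000 0.0000 0.0000 0.0000 0.0000 0.0000] k=[21 18 5 0 0 0 0 0 0 0]
t=11: x=[20.7461 17.4336 5.0585 0.1460 0.0000 0.0000 0.0000 0.0000 0.0000 0.0000] k=[22 18 3 0 0 0 0 0 0 0]
t=12: x=[21.7877 17.4025 3.2318 0.0876 0.0000 0.0000 0.0000 0.0000 0.0000 0.0000] k=[23 15 3 0 0 0 0 0 0 0]
t=13: x=[22.7394 14.5395 3.1447 0.0876 0.0000 0.0000 0.0000 0.0000 0.0000 0.0000] k=[23 16 5 1 0 0 0 0 0 0]
t=14: x=[22.7719 15.5605 5.0293 1.0622 0.0297 0.0000 0.0000 0.0000 0.0000 0.0000] k=[23 16 4 2 0 0 0 0 0 0]
t=15: x=[22.7719 15.5298 4.1435 1.9511 0.0595 0.0000 0.0000 0.0000 0.0000 0.0000] k=[21 17 6 3 2 0 0 0 0 0]
t=16: x=[20.7140 16.4946 6.0356 2.9889 1.9540 0.0605 0.0000 0.0000 0.0000 0.0000] k=[23 15 8 4 4 0 0 0 0 0]
t=17: x=[22.7394 14.6923 7.8535 4.0293 3.8513 0.1211 0.0000 0.0000 0.0000 0.0000] k=[23 16 7 3 4 0 0 0 0 0]
t=18: x=[22.7719 15.6220 6.9282 3.0771 3.8214 0.1211 0.0000 0.0000 0.0000 0.0000] k=[23 15 6 2 5 2 0 0 0 0]
t=19: x=[22.7394 14.6312 5.9476 2.1565 4.7860 2.0465 0.0616 0.0000 0.0000 0.0000] k=[21 14 4 0 5 3 2 0 0 0]
t=20: x=[20.6177 13.5547 4.0269 0.2629 4.7562 3.0534 2.0180 0.0627 0.0000 0.0000] k=[23 12 2 1 5 2 3 2 0 0]
t=21: x=[22.6418 11.6611 2.1788 1.1208 4.7562 2.1371 3.0082 2.0497 0.0637 0.0000] k=[23 12 3 0 5 0 2 3 1 0]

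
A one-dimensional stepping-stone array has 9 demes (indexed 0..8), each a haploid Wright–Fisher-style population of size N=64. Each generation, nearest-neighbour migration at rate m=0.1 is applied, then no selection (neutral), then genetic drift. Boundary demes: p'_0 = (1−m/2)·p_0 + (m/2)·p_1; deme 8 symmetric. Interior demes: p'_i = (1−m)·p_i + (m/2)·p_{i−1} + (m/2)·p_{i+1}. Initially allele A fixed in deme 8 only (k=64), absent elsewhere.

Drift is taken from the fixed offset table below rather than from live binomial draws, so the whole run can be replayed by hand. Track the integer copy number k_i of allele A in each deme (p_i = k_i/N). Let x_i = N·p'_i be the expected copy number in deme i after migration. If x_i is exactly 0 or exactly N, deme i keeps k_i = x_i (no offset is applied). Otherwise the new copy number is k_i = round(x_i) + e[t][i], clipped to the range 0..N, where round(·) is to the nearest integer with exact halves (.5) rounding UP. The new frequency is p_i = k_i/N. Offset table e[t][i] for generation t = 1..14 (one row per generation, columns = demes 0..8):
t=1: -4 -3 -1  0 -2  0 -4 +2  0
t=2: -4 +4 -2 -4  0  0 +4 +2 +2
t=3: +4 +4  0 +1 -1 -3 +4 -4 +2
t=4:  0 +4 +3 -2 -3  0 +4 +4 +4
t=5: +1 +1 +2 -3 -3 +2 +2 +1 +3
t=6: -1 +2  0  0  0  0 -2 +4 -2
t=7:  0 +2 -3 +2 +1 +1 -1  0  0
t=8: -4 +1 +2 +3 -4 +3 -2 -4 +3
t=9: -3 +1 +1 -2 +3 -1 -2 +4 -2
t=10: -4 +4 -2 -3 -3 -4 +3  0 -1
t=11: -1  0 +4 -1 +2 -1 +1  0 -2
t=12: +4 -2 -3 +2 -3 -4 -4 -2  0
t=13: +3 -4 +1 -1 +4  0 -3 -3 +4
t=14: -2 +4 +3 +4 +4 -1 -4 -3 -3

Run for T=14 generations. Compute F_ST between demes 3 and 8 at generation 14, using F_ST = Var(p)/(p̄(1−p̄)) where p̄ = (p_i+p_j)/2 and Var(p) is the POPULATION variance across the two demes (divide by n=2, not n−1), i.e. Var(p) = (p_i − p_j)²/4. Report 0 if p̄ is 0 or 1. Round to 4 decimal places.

0.4281

t=0: k=[0 0 0 0 0 0 0 0 64]
t=1: x=[0.0000 0.0000 0.0000 0.0000 0.0000 0.0000 0.0000 3.2000 60.8000] k=[0 0 0 0 0 0 0 5 61]
t=2: x=[0.0000 0.0000 0.0000 0.0000 0.0000 0.0000 0.2500 7.5500 58.2000] k=[0 0 0 0 0 0 4 10 60]
t=3: x=[0.0000 0.0000 0.0000 0.0000 0.0000 0.2000 4.1000 12.2000 57.5000] k=[0 0 0 0 0 0 8 8 60]
t=4: x=[0.0000 0.0000 0.0000 0.0000 0.0000 0.4000 7.6000 10.6000 57.4000] k=[0 0 0 0 0 0 12 15 61]
t=5: x=[0.0000 0.0000 0.0000 0.0000 0.0000 0.6000 11.5500 17.1500 58.7000] k=[0 0 0 0 0 3 14 18 62]
t=6: x=[0.0000 0.0000 0.0000 0.0000 0.1500 3.4000 13.6500 20.0000 59.8000] k=[0 0 0 0 0 3 12 24 58]
t=7: x=[0.0000 0.0000 0.0000 0.0000 0.1500 3.3000 12.1500 25.1000 56.3000] k=[0 0 0 0 1 4 11 25 56]
t=8: x=[0.0000 0.0000 0.0000 0.0500 1.1000 4.2000 11.3500 25.8500 54.4500] k=[0 0 0 3 0 7 9 22 57]
t=9: x=[0.0000 0.0000 0.1500 2.7000 0.5000 6.7500 9.5500 23.1000 55.2500] k=[0 0 1 1 4 6 8 27 53]
t=10: x=[0.0000 0.0500 0.9500 1.1500 3.9500 6.0000 8.8500 27.3500 51.7000] k=[0 4 0 0 1 2 12 27 51]
t=11: x=[0.2000 3.6000 0.2000 0.0500 1.0000 2.4500 12.2500 27.4500 49.8000] k=[0 4 4 0 3 1 13 27 48]
t=12: x=[0.2000 3.8000 3.8000 0.3500 2.7500 1.7000 13.1000 27.3500 46.9500] k=[4 2 1 2 0 0 9 25 47]
t=13: x=[3.9000 2.0500 1.1000 1.8500 0.1000 0.4500 9.3500 25.3000 45.9000] k=[7 0 2 1 4 0 6 22 50]
t=14: x=[6.6500 0.4500 1.8500 1.2000 3.6500 0.5000 6.5000 22.6000 48.6000] k=[5 4 5 5 8 0 3 20 46]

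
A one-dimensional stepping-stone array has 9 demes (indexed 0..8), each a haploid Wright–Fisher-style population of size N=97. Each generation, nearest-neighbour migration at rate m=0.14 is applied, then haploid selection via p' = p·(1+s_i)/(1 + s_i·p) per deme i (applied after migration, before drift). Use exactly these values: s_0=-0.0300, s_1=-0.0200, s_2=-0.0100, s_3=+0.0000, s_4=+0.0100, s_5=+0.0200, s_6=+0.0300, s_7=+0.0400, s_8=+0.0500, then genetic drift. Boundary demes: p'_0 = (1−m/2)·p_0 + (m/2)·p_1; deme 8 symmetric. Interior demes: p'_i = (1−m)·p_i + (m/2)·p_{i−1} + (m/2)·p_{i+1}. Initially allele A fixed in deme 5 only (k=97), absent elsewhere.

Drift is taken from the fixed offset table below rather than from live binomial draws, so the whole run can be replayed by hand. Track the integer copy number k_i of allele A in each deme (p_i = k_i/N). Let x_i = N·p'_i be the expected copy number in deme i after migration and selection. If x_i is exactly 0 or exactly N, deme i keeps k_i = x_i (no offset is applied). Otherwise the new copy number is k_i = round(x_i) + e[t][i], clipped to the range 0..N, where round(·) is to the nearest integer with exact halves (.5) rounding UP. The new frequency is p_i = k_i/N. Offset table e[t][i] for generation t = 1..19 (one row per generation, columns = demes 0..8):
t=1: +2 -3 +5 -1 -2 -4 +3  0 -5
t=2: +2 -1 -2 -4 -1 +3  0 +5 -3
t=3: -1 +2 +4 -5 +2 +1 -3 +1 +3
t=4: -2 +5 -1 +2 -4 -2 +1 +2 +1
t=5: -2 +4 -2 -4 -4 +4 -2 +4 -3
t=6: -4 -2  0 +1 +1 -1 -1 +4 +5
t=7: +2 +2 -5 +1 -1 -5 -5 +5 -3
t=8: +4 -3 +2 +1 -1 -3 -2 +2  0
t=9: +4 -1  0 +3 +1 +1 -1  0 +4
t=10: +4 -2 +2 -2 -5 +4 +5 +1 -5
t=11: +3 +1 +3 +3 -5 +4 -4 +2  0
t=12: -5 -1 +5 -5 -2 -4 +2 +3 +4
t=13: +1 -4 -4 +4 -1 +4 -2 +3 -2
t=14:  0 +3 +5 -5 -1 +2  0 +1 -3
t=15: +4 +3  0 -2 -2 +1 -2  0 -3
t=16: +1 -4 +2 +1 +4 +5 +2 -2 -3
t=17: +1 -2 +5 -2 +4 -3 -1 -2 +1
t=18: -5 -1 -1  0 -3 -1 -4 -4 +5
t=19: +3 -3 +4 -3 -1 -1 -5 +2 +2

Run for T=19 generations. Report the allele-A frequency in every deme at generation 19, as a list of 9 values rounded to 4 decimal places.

t=0: k=[0 0 0 0 0 97 0 0 0]
t=1: x=[0.0000 0.0000 0.0000 0.0000 6.8531 83.6496 6.9790 0.0000 0.0000] k=[0 0 0 0 5 80 10 0 0]
t=2: x=[0.0000 0.0000 0.0000 0.3500 9.9888 70.2355 14.5620 0.7278 0.0000] k=[0 0 0 0 9 73 15 6 0]
t=3: x=[0.0000 0.0000 0.0000 0.6300 12.9613 64.8868 18.8753 6.4419 0.4409] k=[0 0 0 0 15 66 16 7 3]
t=4: x=[0.0000 0.0000 0.0000 1.0500 17.6633 59.3870 19.3233 7.6209 3.4382] k=[0 0 0 3 14 57 20 10 4]
t=5: x=[0.0000 0.0000 0.2079 3.5600 16.3750 51.8782 22.3951 10.6461 4.6305] k=[0 0 0 0 12 56 20 15 2]
t=6: x=[0.0000 0.0000 0.0000 0.8400 14.3613 50.8793 22.6796 14.9287 3.0509] k=[0 0 0 2 15 50 22 19 8]
t=7: x=[0.0000 0.0000 0.1386 2.7700 16.6770 46.0688 24.2841 19.0329 9.1671] k=[0 0 0 4 16 41 19 24 6]
t=8: x=[0.0000 0.0000 0.2772 4.5600 17.0494 38.1674 21.3786 23.0726 7.5946] k=[0 0 2 6 16 35 19 25 8]
t=9: x=[0.0000 0.1372 2.1191 6.4200 16.7676 32.9797 21.0227 24.0932 9.6040] k=[0 0 2 9 18 34 20 24 14]
t=10: x=[0.0000 0.1372 2.3271 9.1400 18.6394 32.3254 21.7548 23.7157 15.3189] k=[0 0 4 7 14 36 27 25 10]
t=11: x=[0.0000 0.2744 3.8923 7.2800 15.1770 34.2676 28.0760 24.8072 11.5368] k=[0 1 7 10 10 38 24 27 12]
t=12: x=[0.0679 1.3234 6.7268 9.7900 12.0647 35.5045 25.7451 26.4884 13.6109] k=[0 0 12 5 10 32 28 29 18]
t=13: x=[0.0000 0.8233 10.5749 5.8400 11.2889 30.5932 28.9467 28.9502 19.5196] k=[0 0 7 10 10 35 27 32 18]
t=14: x=[0.0000 0.4802 6.6574 9.7900 11.8531 33.1206 28.5013 31.4984 19.7359] k=[0 3 12 5 11 35 29 32 17]
t=15: x=[0.2037 3.3540 10.7833 5.9100 12.3670 33.3319 30.2418 31.5694 18.7778] k=[4 6 11 4 10 34 28 32 16]
t=16: x=[4.0209 6.0936 10.0689 4.9100 11.3594 32.3254 29.3009 31.4274 17.8188] k=[5 2 12 6 15 37 31 29 15]
t=17: x=[4.6532 2.8535 10.7833 7.0500 16.0428 35.4844 31.9097 28.9502 16.6419] k=[6 1 16 5 20 32 31 27 18]
t=18: x=[5.4901 2.3532 14.0588 6.8200 19.9472 31.5098 31.4145 27.4147 19.3754] k=[0 1 13 7 17 31 27 23 24]
t=19: x=[0.0679 1.7352 11.6367 8.1200 17.4218 30.1499 27.5797 24.0524 24.8203] k=[3 0 16 5 16 29 23 26 27]

[0.0309, 0.0000, 0.1649, 0.0515, 0.1649, 0.2990, 0.2371, 0.2680, 0.2784]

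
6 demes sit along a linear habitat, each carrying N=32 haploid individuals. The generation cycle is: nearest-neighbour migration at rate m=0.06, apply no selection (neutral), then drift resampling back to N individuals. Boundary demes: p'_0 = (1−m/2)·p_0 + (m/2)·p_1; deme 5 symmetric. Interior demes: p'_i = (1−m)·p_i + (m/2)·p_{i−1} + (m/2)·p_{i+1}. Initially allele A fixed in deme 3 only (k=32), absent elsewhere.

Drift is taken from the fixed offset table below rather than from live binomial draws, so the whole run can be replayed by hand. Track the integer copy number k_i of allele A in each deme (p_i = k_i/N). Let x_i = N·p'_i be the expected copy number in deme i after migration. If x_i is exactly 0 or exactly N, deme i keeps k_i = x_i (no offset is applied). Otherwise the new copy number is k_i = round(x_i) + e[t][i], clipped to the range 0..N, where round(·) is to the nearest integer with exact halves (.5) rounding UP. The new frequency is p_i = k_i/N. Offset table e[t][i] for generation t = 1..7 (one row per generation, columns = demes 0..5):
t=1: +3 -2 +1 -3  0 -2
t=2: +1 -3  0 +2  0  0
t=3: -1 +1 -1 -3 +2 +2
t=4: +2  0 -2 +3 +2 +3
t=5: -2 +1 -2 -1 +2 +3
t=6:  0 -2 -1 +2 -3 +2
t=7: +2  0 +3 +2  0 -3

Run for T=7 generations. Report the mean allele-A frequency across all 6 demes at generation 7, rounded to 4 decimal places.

t=0: k=[0 0 0 32 0 0]
t=1: x=[0.0000 0.0000 0.9600 30.0800 0.9600 0.0000] k=[0 0 2 27 1 0]
t=2: x=[0.0000 0.0600 2.6900 25.4700 1.7500 0.0300] k=[0 0 3 27 2 0]
t=3: x=[0.0000 0.0900 3.6300 25.5300 2.6900 0.0600] k=[0 1 3 23 5 2]
t=4: x=[0.0300 1.0300 3.5400 21.8600 5.4500 2.0900] k=[2 1 2 25 7 5]
t=5: x=[1.9700 1.0600 2.6600 23.7700 7.4800 5.0600] k=[0 2 1 23 9 8]
t=6: x=[0.0600 1.9100 1.6900 21.9200 9.3900 8.0300] k=[0 0 1 24 6 10]
t=7: x=[0.0000 0.0300 1.6600 22.7700 6.6600 9.8800] k=[0 0 5 25 7 7]

0.2292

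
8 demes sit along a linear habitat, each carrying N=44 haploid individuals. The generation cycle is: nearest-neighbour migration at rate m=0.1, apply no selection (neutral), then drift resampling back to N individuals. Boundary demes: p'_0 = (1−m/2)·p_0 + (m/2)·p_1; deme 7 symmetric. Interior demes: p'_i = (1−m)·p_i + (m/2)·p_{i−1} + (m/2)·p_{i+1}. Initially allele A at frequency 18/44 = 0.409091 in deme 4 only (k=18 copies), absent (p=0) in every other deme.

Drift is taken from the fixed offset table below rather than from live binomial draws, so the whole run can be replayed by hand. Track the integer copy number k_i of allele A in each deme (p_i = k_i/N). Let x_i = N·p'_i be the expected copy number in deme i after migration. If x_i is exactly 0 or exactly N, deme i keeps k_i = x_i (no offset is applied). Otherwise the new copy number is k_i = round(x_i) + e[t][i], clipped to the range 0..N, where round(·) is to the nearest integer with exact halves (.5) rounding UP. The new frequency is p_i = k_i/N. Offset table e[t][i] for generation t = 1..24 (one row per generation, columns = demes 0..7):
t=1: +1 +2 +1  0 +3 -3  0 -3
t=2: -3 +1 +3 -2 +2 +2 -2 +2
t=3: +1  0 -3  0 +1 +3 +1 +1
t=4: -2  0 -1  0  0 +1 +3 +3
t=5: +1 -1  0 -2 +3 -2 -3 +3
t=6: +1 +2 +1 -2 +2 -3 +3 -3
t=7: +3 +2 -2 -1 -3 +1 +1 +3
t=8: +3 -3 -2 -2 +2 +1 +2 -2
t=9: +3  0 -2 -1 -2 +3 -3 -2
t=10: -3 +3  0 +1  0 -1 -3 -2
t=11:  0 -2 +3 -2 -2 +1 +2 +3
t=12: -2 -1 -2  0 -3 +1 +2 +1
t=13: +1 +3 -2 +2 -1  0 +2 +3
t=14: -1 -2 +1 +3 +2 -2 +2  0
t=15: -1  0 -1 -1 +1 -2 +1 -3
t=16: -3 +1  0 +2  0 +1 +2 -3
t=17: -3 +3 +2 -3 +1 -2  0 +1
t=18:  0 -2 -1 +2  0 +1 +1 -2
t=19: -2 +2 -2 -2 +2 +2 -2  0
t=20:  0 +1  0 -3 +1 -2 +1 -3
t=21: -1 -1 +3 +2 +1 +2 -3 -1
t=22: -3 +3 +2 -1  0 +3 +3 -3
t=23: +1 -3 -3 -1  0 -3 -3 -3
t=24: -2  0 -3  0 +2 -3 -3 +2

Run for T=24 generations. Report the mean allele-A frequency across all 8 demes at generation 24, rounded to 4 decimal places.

t=0: k=[0 0 0 0 18 0 0 0]
t=1: x=[0.0000 0.0000 0.0000 0.9000 16.2000 0.9000 0.0000 0.0000] k=[0 0 0 1 19 0 0 0]
t=2: x=[0.0000 0.0000 0.0500 1.8500 17.1500 0.9500 0.0000 0.0000] k=[0 0 3 0 19 3 0 0]
t=3: x=[0.0000 0.1500 2.7000 1.1000 17.2500 3.6500 0.1500 0.0000] k=[0 0 0 1 18 7 1 0]
t=4: x=[0.0000 0.0000 0.0500 1.8000 16.6000 7.2500 1.2500 0.0500] k=[0 0 0 2 17 8 4 3]
t=5: x=[0.0000 0.0000 0.1000 2.6500 15.8000 8.2500 4.1500 3.0500] k=[0 0 0 1 19 6 1 6]
t=6: x=[0.0000 0.0000 0.0500 1.8500 17.4500 6.4000 1.5000 5.7500] k=[0 0 1 0 19 3 5 3]
t=7: x=[0.0000 0.0500 0.9000 1.0000 17.2500 3.9000 4.8000 3.1000] k=[0 2 0 0 14 5 6 6]
t=8: x=[0.1000 1.8000 0.1000 0.7000 12.8500 5.5000 5.9500 6.0000] k=[3 0 0 0 15 7 8 4]
t=9: x=[2.8500 0.1500 0.0000 0.7500 13.8500 7.4500 7.7500 4.2000] k=[6 0 0 0 12 10 5 2]
t=10: x=[5.7000 0.3000 0.0000 0.6000 11.3000 9.8500 5.1000 2.1500] k=[3 3 0 2 11 9 2 0]
t=11: x=[3.0000 2.8500 0.2500 2.3500 10.4500 8.7500 2.2500 0.1000] k=[3 1 3 0 8 10 4 3]
t=12: x=[2.9000 1.2000 2.7500 0.5500 7.7000 9.6000 4.2500 3.0500] k=[1 0 1 1 5 11 6 4]
t=13: x=[0.9500 0.1000 0.9500 1.2000 5.1000 10.4500 6.1500 4.1000] k=[2 3 0 3 4 10 8 7]
t=14: x=[2.0500 2.8000 0.3000 2.9000 4.2500 9.6000 8.0500 7.0500] k=[1 1 1 6 6 8 10 7]
t=15: x=[1.0000 1.0000 1.2500 5.7500 6.1000 8.0000 9.7500 7.1500] k=[0 1 0 5 7 6 11 4]
t=16: x=[0.0500 0.9000 0.3000 4.8500 6.8500 6.3000 10.4000 4.3500] k=[0 2 0 7 7 7 12 1]
t=17: x=[0.1000 1.8000 0.4500 6.6500 7.0000 7.2500 11.2000 1.5500] k=[0 5 2 4 8 5 11 3]
t=18: x=[0.2500 4.6000 2.2500 4.1000 7.6500 5.4500 10.3000 3.4000] k=[0 3 1 6 8 6 11 1]
t=19: x=[0.1500 2.7500 1.3500 5.8500 7.8000 6.3500 10.2500 1.5000] k=[0 5 0 4 10 8 8 2]
t=20: x=[0.2500 4.5000 0.4500 4.1000 9.6000 8.1000 7.7000 2.3000] k=[0 6 0 1 11 6 9 0]
t=21: x=[0.3000 5.4000 0.3500 1.4500 10.2500 6.4000 8.4000 0.4500] k=[0 4 3 3 11 8 5 0]
t=22: x=[0.2000 3.7500 3.0500 3.4000 10.4500 8.0000 4.9000 0.2500] k=[0 7 5 2 10 11 8 0]
t=23: x=[0.3500 6.5500 4.9500 2.5500 9.6500 10.8000 7.7500 0.4000] k=[1 4 2 2 10 8 5 0]
t=24: x=[1.1500 3.7500 2.1000 2.4000 9.5000 7.9500 4.9000 0.2500] k=[0 4 0 2 12 5 2 2]

0.0767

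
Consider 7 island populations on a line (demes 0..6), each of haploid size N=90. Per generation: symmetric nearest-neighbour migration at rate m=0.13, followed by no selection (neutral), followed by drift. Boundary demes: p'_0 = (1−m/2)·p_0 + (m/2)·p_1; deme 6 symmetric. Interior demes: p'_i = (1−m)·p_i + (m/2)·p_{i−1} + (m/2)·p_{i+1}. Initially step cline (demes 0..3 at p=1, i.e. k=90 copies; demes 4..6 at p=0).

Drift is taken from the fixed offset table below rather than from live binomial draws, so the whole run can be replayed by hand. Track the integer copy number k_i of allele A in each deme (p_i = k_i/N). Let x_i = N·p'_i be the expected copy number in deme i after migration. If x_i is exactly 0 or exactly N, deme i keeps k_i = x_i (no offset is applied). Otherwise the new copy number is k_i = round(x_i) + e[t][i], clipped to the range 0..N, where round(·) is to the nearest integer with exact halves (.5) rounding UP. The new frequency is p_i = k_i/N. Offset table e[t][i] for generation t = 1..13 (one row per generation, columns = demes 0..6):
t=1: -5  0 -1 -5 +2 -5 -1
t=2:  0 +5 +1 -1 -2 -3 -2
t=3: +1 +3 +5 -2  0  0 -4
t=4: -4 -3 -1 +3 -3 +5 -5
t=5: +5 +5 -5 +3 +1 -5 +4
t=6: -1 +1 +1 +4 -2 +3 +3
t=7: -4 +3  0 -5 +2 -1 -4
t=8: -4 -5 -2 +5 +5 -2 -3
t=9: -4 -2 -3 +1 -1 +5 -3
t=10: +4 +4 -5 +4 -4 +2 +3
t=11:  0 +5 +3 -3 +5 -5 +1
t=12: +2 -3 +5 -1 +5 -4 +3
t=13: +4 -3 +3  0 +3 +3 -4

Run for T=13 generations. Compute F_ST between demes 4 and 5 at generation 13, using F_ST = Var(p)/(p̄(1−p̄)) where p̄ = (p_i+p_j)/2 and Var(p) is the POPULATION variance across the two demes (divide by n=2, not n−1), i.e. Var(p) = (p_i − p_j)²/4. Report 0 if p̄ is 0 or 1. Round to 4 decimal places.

t=0: k=[90 90 90 90 0 0 0]
t=1: x=[90.0000 90.0000 90.0000 84.1500 5.8500 0.0000 0.0000] k=[90 90 90 79 8 0 0]
t=2: x=[90.0000 90.0000 89.2850 75.1000 12.0950 0.5200 0.0000] k=[90 90 90 74 10 0 0]
t=3: x=[90.0000 90.0000 88.9600 70.8800 13.5100 0.6500 0.0000] k=[90 90 90 69 14 1 0]
t=4: x=[90.0000 90.0000 88.6350 66.7900 16.7300 1.7800 0.0650] k=[90 90 88 70 14 7 0]
t=5: x=[90.0000 89.8700 86.9600 67.5300 17.1850 7.0000 0.4550] k=[90 90 82 71 18 2 4]
t=6: x=[90.0000 89.4800 81.8050 68.2700 20.4050 3.1700 3.8700] k=[90 90 83 72 18 6 7]
t=7: x=[90.0000 89.5450 82.7400 69.2050 20.7300 6.8450 6.9350] k=[90 90 83 64 23 6 3]
t=8: x=[90.0000 89.5450 82.2200 62.5700 24.5600 6.9100 3.1950] k=[90 85 80 68 30 5 0]
t=9: x=[89.6750 85.0000 79.5450 66.3100 30.8450 6.3000 0.3250] k=[86 83 77 67 30 11 0]
t=10: x=[85.8050 82.8050 76.7400 65.2450 31.1700 11.5200 0.7150] k=[90 87 72 69 27 14 4]
t=11: x=[89.8050 86.2200 72.7800 66.4650 28.8850 14.1950 4.6500] k=[90 90 76 63 34 9 6]
t=12: x=[90.0000 89.0900 76.0650 61.9600 34.2600 10.4300 6.1950] k=[90 86 81 61 39 6 9]
t=13: x=[89.7400 85.9350 80.0250 60.8700 38.2850 8.3400 8.8050] k=[90 83 83 61 41 11 5]

0.1352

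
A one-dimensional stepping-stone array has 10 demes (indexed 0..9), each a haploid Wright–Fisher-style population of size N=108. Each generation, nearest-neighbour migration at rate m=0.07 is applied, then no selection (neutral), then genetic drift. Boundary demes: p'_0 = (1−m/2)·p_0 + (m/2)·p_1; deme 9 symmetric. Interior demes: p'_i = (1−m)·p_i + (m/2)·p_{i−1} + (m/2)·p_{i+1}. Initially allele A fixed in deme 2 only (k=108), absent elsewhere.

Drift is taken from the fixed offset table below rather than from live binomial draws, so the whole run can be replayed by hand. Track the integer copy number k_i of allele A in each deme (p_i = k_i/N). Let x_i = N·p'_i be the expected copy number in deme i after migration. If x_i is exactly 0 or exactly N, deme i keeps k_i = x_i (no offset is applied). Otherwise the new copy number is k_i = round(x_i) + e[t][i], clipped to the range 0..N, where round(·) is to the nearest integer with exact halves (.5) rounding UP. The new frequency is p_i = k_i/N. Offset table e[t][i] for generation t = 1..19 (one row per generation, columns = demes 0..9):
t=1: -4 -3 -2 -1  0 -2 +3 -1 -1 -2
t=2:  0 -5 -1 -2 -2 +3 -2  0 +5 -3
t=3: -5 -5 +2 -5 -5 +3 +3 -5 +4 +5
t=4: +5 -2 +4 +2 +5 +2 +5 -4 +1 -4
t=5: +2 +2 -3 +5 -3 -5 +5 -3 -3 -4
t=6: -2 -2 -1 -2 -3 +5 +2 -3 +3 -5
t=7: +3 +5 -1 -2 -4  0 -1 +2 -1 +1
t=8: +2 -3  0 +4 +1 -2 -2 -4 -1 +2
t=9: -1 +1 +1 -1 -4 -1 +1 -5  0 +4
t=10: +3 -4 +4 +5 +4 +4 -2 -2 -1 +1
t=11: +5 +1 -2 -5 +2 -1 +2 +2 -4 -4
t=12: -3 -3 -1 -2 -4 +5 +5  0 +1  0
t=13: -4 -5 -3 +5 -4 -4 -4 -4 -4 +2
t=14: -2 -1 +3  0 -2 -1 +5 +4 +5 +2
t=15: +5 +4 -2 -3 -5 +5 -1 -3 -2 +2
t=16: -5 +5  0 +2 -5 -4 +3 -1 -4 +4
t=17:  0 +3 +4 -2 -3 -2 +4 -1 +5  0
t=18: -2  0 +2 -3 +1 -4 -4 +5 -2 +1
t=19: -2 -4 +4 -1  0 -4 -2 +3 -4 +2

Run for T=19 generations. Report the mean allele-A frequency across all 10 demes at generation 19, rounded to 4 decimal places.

t=0: k=[0 0 108 0 0 0 0 0 0 0]
t=1: x=[0.0000 3.7800 100.4400 3.7800 0.0000 0.0000 0.0000 0.0000 0.0000 0.0000] k=[0 1 98 3 0 0 0 0 0 0]
t=2: x=[0.0350 4.3600 91.2800 6.2200 0.1050 0.0000 0.0000 0.0000 0.0000 0.0000] k=[0 0 90 4 0 0 0 0 0 0]
t=3: x=[0.0000 3.1500 83.8400 6.8700 0.1400 0.0000 0.0000 0.0000 0.0000 0.0000] k=[0 0 86 2 0 0 0 0 0 0]
t=4: x=[0.0000 3.0100 80.0500 4.8700 0.0700 0.0000 0.0000 0.0000 0.0000 0.0000] k=[0 1 84 7 5 0 0 0 0 0]
t=5: x=[0.0350 3.8700 78.4000 9.6250 4.8950 0.1750 0.0000 0.0000 0.0000 0.0000] k=[2 6 75 15 2 0 0 0 0 0]
t=6: x=[2.1400 8.2750 70.4850 16.6450 2.3850 0.0700 0.0000 0.0000 0.0000 0.0000] k=[0 6 69 15 0 5 0 0 0 0]
t=7: x=[0.2100 7.9950 64.9050 16.3650 0.7000 4.6500 0.1750 0.0000 0.0000 0.0000] k=[3 13 64 14 0 5 0 0 0 0]
t=8: x=[3.3500 14.4350 60.4650 15.2600 0.6650 4.6500 0.1750 0.0000 0.0000 0.0000] k=[5 11 60 19 2 3 0 0 0 0]
t=9: x=[5.2100 12.5050 56.8500 19.8400 2.6300 2.8600 0.1050 0.0000 0.0000 0.0000] k=[4 14 58 19 0 2 1 0 0 0]
t=10: x=[4.3500 15.1900 55.0950 19.7000 0.7350 1.8950 1.0000 0.0350 0.0000 0.0000] k=[7 11 59 25 5 6 0 0 0 0]
t=11: x=[7.1400 12.5400 56.1300 25.4900 5.7350 5.7550 0.2100 0.0000 0.0000 0.0000] k=[12 14 54 20 8 5 2 0 0 0]
t=12: x=[12.0700 15.3300 51.4100 20.7700 8.3150 5.0000 2.0350 0.0700 0.0000 0.0000] k=[9 12 50 19 4 10 7 0 0 0]
t=13: x=[9.1050 13.2250 47.5850 19.5600 4.7350 9.6850 6.8600 0.2450 0.0000 0.0000] k=[5 8 45 25 1 6 3 0 0 0]
t=14: x=[5.1050 9.1900 43.0050 24.8600 2.0150 5.7200 3.0000 0.1050 0.0000 0.0000] k=[3 8 46 25 0 5 8 4 0 0]
t=15: x=[3.1750 9.1550 43.9350 24.8600 1.0500 4.9300 7.7550 4.0000 0.1400 0.0000] k=[8 13 42 22 0 10 7 1 0 0]
t=16: x=[8.1750 13.8400 40.2850 21.9300 1.1200 9.5450 6.8950 1.1750 0.0350 0.0000] k=[3 19 40 24 0 6 10 0 0 0]
t=17: x=[3.5600 19.1750 38.7050 23.7200 1.0500 5.9300 9.5100 0.3500 0.0000 0.0000] k=[4 22 43 22 0 4 14 0 0 0]
t=18: x=[4.6300 22.1050 41.5300 21.9650 0.9100 4.2100 13.1600 0.4900 0.0000 0.0000] k=[3 22 44 19 2 0 9 5 0 0]
t=19: x=[3.6650 22.1050 42.3550 19.2800 2.5250 0.3850 8.5450 4.9650 0.1750 0.0000] k=[2 18 46 18 3 0 7 8 0 0]

0.0944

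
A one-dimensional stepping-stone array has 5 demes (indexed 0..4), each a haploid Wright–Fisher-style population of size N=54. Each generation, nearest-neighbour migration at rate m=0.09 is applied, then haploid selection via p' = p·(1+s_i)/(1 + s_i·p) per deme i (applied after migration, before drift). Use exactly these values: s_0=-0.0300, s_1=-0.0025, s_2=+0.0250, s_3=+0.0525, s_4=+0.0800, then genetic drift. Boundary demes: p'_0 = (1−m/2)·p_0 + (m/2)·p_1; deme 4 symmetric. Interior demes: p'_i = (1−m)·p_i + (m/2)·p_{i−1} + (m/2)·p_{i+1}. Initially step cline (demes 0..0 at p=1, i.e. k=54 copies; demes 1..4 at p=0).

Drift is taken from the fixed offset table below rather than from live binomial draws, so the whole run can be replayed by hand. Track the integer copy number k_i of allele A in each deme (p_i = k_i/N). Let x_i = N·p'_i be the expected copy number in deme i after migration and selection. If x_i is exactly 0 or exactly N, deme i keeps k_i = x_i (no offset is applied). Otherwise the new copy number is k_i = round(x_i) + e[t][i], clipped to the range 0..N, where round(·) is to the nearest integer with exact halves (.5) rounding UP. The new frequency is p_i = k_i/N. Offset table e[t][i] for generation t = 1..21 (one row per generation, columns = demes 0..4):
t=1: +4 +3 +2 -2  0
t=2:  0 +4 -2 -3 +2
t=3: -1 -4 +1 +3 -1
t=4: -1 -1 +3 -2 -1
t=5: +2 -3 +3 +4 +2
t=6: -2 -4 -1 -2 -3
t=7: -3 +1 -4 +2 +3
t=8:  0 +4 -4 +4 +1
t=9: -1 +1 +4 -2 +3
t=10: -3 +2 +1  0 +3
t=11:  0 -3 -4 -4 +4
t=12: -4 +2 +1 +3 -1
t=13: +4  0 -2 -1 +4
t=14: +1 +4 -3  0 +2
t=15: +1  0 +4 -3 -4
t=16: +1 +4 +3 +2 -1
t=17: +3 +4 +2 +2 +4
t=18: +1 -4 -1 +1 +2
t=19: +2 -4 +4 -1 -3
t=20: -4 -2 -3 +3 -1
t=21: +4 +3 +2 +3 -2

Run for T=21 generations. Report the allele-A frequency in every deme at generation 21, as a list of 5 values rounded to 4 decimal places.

[0.5185, 0.3704, 0.3333, 0.4074, 0.3519]

t=0: k=[54 0 0 0 0]
t=1: x=[51.4983 2.4242 0.0000 0.0000 0.0000] k=[54 5 0 0 0]
t=2: x=[51.7297 6.9648 0.2306 0.0000 0.0000] k=[52 11 0 0 0]
t=3: x=[50.0448 12.3262 0.5073 0.0000 0.0000] k=[49 8 2 0 0]
t=4: x=[46.9709 9.5553 2.2322 0.0947 0.0000] k=[46 9 5 0 0]
t=5: x=[44.0909 10.4639 5.0673 0.2368 0.0000] k=[46 7 8 4 0]
t=6: x=[43.9992 8.7816 7.9408 4.1937 0.1943] k=[42 5 7 2 0]
t=7: x=[40.0218 6.7402 6.8310 2.2424 0.0972] k=[37 8 3 4 3]
t=8: x=[35.3247 9.0611 3.3467 4.0997 3.2738] k=[35 13 0 8 4]
t=9: x=[33.6250 13.3798 0.9682 7.7951 4.4866] k=[33 14 5 6 7]
t=10: x=[31.7476 14.4235 5.5722 6.2784 7.4348] k=[29 16 7 6 10]
t=11: x=[28.0046 16.1516 7.5184 6.5124 10.4535] k=[28 13 4 3 14]
t=12: x=[26.9138 13.2450 4.4600 3.7131 14.2993] k=[23 15 5 7 13]
t=13: x=[22.2405 14.8830 5.6640 7.5046 13.4939] k=[26 15 4 7 17]
t=14: x=[25.0954 14.9729 4.7356 7.6447 17.4462] k=[26 19 2 8 19]
t=15: x=[25.2751 18.5195 3.1065 8.5881 19.4521] k=[26 19 7 6 15]
t=16: x=[25.2751 18.7444 7.6558 6.7463 15.4290] k=[26 23 11 9 14]
t=17: x=[25.4548 22.5621 11.6744 9.7160 14.5795] k=[28 27 14 12 19]
t=18: x=[27.5441 26.4262 14.7583 12.9007 19.6362] k=[29 22 14 14 22]
t=19: x=[28.2750 21.9224 14.6218 14.9058 22.6452] k=[30 18 19 14 20]
t=20: x=[29.0517 18.5545 19.0332 15.0440 20.7033] k=[25 17 16 18 20]
t=21: x=[24.2325 17.2856 16.4158 18.6192 20.8867] k=[28 20 18 22 19]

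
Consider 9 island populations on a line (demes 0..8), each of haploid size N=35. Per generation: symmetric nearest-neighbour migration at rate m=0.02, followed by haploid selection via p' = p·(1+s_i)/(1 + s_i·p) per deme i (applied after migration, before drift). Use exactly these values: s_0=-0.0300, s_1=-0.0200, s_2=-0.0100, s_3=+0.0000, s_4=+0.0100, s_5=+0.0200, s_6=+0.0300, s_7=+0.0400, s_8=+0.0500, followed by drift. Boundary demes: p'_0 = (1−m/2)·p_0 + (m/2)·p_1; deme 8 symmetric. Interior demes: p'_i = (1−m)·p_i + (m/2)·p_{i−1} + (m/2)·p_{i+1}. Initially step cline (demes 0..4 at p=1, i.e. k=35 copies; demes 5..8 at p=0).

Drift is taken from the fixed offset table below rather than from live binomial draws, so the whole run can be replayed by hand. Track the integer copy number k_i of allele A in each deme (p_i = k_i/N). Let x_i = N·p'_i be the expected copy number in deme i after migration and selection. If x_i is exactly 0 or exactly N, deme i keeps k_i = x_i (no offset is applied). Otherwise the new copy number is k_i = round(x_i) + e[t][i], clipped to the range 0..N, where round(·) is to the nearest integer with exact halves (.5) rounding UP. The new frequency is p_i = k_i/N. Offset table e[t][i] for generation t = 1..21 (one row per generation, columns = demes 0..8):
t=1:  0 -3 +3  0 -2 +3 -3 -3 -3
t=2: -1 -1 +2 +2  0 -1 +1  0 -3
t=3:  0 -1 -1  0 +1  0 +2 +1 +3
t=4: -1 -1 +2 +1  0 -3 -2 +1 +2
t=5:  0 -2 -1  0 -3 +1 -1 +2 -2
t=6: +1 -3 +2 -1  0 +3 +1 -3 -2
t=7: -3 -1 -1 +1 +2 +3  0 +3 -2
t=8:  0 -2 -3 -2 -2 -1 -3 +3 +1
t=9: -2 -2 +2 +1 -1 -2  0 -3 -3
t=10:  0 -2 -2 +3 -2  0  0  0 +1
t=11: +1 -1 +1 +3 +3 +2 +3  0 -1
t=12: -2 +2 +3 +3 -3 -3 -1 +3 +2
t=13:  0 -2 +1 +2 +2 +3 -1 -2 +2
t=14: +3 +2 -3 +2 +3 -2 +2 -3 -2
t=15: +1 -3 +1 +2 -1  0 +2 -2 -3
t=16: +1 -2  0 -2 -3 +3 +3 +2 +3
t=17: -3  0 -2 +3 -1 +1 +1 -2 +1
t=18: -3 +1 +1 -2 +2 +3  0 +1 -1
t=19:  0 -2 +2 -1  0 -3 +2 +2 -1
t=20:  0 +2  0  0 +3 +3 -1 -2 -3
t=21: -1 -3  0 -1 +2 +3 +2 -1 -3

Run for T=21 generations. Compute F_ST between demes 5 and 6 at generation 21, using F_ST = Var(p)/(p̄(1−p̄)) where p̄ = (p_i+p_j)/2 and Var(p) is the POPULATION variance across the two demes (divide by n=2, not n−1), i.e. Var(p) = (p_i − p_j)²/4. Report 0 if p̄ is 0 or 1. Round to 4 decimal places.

t=0: k=[35 35 35 35 35 0 0 0 0]
t=1: x=[35.0000 35.0000 35.0000 35.0000 34.6534 0.3569 0.0000 0.0000 0.0000] k=[35 35 35 35 33 3 0 0 0]
t=2: x=[35.0000 35.0000 35.0000 34.9800 32.7411 3.3292 0.0309 0.0000 0.0000] k=[35 35 35 35 33 2 1 0 0]
t=3: x=[35.0000 35.0000 35.0000 34.9800 32.7312 2.3429 1.0291 0.0104 0.0000] k=[35 35 35 35 34 2 3 1 0]
t=4: x=[35.0000 35.0000 35.0000 34.9900 33.7025 2.3734 3.0513 1.0492 0.0105] k=[35 35 35 35 34 0 1 2 2]
t=5: x=[35.0000 35.0000 35.0000 34.9900 33.6827 0.3569 1.0291 2.0649 2.0940] k=[35 35 35 35 31 1 0 4 0]
t=6: x=[35.0000 35.0000 35.0000 34.9600 30.7771 1.3148 0.0515 4.0586 0.0420] k=[35 35 35 34 31 4 1 1 0]
t=7: x=[35.0000 35.0000 34.9899 33.9800 30.7969 4.3143 1.0600 1.0284 0.0105] k=[35 35 34 35 33 7 1 4 0]
t=8: x=[35.0000 34.9898 34.0104 34.9700 32.7808 7.3139 1.1217 4.0689 0.0420] k=[35 33 31 33 31 6 0 7 1]
t=9: x=[34.9794 32.9616 31.0046 32.9600 30.8069 6.2915 0.1339 7.0891 1.1113] k=[33 31 33 34 30 4 0 4 0]
t=10: x=[32.9212 30.9685 32.9709 33.9500 29.8240 4.2940 0.0824 4.0586 0.0420] k=[33 29 31 35 28 4 0 4 1]
t=11: x=[32.9007 28.9597 30.9844 34.8900 27.8866 4.2737 0.0824 4.0689 1.0799] k=[34 28 32 35 31 6 3 4 0]
t=12: x=[33.9082 27.9874 31.9622 34.9300 30.8267 6.3219 3.1231 4.0895 0.0420] k=[32 30 35 35 28 3 2 7 2]
t=13: x=[31.8949 29.9838 34.9495 34.9300 27.8766 3.2987 2.1181 7.1199 2.1462] k=[32 28 35 35 30 6 1 5 4]
t=14: x=[31.8744 27.9975 34.9293 34.9500 29.8538 6.2915 1.1217 5.1190 4.1865] k=[35 30 32 35 33 4 3 2 2]
t=15: x=[34.9485 29.9838 31.9824 34.9500 32.7510 4.3549 3.0821 2.0856 2.0940] k=[35 27 33 35 32 4 5 0 0]
t=16: x=[34.9175 27.0162 32.9406 34.9500 31.7792 4.3651 5.0667 0.0520 0.0000] k=[35 25 33 33 29 7 8 2 0]
t=17: x=[34.8969 25.0366 32.9003 32.9600 28.8705 7.3443 8.1128 2.1167 0.0210] k=[32 25 31 35 28 8 9 0 1]
t=18: x=[31.8436 24.9862 30.9441 34.8900 27.9263 8.3351 9.0976 0.1040 1.0380] k=[29 26 32 33 30 11 9 1 0]
t=19: x=[28.8165 25.9552 31.9219 32.9600 29.8836 11.3211 9.1382 1.1114 0.0105] k=[29 24 34 32 30 8 11 3 0]
t=20: x=[28.7961 23.9982 33.8691 32.0000 29.8439 8.3755 11.1130 3.1610 0.0315] k=[29 26 34 32 33 11 10 1 0]
t=21: x=[28.8165 25.9754 33.8892 32.0300 32.7907 11.3614 10.1315 1.1218 0.0105] k=[28 23 34 31 35 14 12 0 0]

0.0035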